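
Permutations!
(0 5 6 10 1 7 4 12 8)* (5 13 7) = (0 13 7 4 12 8)(1 5 6 10) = [13, 5, 2, 3, 12, 6, 10, 4, 0, 9, 1, 11, 8, 7]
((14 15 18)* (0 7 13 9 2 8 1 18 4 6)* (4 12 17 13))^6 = ((0 7 4 6)(1 18 14 15 12 17 13 9 2 8))^6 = (0 4)(1 13 14 2 12)(6 7)(8 17 18 9 15)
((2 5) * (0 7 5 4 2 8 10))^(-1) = ((0 7 5 8 10)(2 4))^(-1) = (0 10 8 5 7)(2 4)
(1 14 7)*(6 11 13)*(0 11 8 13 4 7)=(0 11 4 7 1 14)(6 8 13)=[11, 14, 2, 3, 7, 5, 8, 1, 13, 9, 10, 4, 12, 6, 0]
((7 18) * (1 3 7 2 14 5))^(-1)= (1 5 14 2 18 7 3)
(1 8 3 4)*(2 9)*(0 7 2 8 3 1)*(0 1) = [7, 3, 9, 4, 1, 5, 6, 2, 0, 8] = (0 7 2 9 8)(1 3 4)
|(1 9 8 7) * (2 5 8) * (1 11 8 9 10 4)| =3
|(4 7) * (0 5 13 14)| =4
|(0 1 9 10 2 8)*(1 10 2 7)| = |(0 10 7 1 9 2 8)| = 7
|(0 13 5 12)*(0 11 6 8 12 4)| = 4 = |(0 13 5 4)(6 8 12 11)|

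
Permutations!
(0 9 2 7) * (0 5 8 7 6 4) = (0 9 2 6 4)(5 8 7) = [9, 1, 6, 3, 0, 8, 4, 5, 7, 2]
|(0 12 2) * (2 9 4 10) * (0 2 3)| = 6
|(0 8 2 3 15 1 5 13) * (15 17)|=|(0 8 2 3 17 15 1 5 13)|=9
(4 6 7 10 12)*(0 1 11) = (0 1 11)(4 6 7 10 12) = [1, 11, 2, 3, 6, 5, 7, 10, 8, 9, 12, 0, 4]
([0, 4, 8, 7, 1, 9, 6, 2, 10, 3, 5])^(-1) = [0, 4, 7, 9, 1, 10, 6, 3, 2, 5, 8]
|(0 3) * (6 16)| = |(0 3)(6 16)| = 2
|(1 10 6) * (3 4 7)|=|(1 10 6)(3 4 7)|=3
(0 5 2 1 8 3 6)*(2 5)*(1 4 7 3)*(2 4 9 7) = (0 4 2 9 7 3 6)(1 8) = [4, 8, 9, 6, 2, 5, 0, 3, 1, 7]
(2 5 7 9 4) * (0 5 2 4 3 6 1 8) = [5, 8, 2, 6, 4, 7, 1, 9, 0, 3] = (0 5 7 9 3 6 1 8)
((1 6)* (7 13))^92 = ((1 6)(7 13))^92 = (13)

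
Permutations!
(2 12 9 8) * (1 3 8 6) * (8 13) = (1 3 13 8 2 12 9 6) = [0, 3, 12, 13, 4, 5, 1, 7, 2, 6, 10, 11, 9, 8]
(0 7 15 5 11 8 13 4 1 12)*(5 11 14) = (0 7 15 11 8 13 4 1 12)(5 14) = [7, 12, 2, 3, 1, 14, 6, 15, 13, 9, 10, 8, 0, 4, 5, 11]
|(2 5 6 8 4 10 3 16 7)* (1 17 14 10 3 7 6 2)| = |(1 17 14 10 7)(2 5)(3 16 6 8 4)| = 10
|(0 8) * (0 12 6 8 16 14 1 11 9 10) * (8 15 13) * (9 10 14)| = |(0 16 9 14 1 11 10)(6 15 13 8 12)| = 35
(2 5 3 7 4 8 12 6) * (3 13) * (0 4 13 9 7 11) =(0 4 8 12 6 2 5 9 7 13 3 11) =[4, 1, 5, 11, 8, 9, 2, 13, 12, 7, 10, 0, 6, 3]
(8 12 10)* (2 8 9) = (2 8 12 10 9) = [0, 1, 8, 3, 4, 5, 6, 7, 12, 2, 9, 11, 10]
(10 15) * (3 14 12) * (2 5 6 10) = [0, 1, 5, 14, 4, 6, 10, 7, 8, 9, 15, 11, 3, 13, 12, 2] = (2 5 6 10 15)(3 14 12)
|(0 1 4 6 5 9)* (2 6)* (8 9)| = 8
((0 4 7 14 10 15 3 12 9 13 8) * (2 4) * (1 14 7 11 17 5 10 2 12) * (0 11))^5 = (0 11 3)(1 12 17)(2 13 10)(4 8 15)(5 14 9)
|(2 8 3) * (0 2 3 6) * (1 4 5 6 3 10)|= 9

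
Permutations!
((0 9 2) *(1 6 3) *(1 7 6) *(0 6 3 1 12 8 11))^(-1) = (0 11 8 12 1 6 2 9)(3 7)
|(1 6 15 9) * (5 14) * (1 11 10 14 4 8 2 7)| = |(1 6 15 9 11 10 14 5 4 8 2 7)| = 12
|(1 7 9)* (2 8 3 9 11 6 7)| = |(1 2 8 3 9)(6 7 11)| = 15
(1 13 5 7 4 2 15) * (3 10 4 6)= (1 13 5 7 6 3 10 4 2 15)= [0, 13, 15, 10, 2, 7, 3, 6, 8, 9, 4, 11, 12, 5, 14, 1]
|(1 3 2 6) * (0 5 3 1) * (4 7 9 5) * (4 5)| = 15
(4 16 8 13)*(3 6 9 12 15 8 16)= [0, 1, 2, 6, 3, 5, 9, 7, 13, 12, 10, 11, 15, 4, 14, 8, 16]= (16)(3 6 9 12 15 8 13 4)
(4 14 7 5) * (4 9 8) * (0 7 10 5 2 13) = (0 7 2 13)(4 14 10 5 9 8) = [7, 1, 13, 3, 14, 9, 6, 2, 4, 8, 5, 11, 12, 0, 10]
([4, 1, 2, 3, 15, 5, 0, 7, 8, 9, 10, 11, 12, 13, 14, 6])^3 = [6, 1, 2, 3, 0, 5, 15, 7, 8, 9, 10, 11, 12, 13, 14, 4]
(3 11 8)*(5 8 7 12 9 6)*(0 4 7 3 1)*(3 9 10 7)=(0 4 3 11 9 6 5 8 1)(7 12 10)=[4, 0, 2, 11, 3, 8, 5, 12, 1, 6, 7, 9, 10]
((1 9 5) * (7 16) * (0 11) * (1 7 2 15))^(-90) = ((0 11)(1 9 5 7 16 2 15))^(-90) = (1 9 5 7 16 2 15)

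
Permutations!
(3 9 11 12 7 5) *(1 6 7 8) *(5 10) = (1 6 7 10 5 3 9 11 12 8) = [0, 6, 2, 9, 4, 3, 7, 10, 1, 11, 5, 12, 8]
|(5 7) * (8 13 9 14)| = 4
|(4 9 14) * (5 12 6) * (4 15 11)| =15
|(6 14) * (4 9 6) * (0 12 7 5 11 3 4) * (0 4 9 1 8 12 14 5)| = |(0 14 4 1 8 12 7)(3 9 6 5 11)| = 35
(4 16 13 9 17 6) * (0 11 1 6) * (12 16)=[11, 6, 2, 3, 12, 5, 4, 7, 8, 17, 10, 1, 16, 9, 14, 15, 13, 0]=(0 11 1 6 4 12 16 13 9 17)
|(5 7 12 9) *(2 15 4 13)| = |(2 15 4 13)(5 7 12 9)| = 4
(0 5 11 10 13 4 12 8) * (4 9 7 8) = [5, 1, 2, 3, 12, 11, 6, 8, 0, 7, 13, 10, 4, 9] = (0 5 11 10 13 9 7 8)(4 12)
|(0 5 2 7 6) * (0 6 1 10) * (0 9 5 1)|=|(0 1 10 9 5 2 7)|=7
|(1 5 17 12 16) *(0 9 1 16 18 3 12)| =15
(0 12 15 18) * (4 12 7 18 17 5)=(0 7 18)(4 12 15 17 5)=[7, 1, 2, 3, 12, 4, 6, 18, 8, 9, 10, 11, 15, 13, 14, 17, 16, 5, 0]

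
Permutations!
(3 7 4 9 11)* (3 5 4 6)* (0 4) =(0 4 9 11 5)(3 7 6) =[4, 1, 2, 7, 9, 0, 3, 6, 8, 11, 10, 5]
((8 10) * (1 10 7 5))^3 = ((1 10 8 7 5))^3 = (1 7 10 5 8)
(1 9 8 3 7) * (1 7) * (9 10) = (1 10 9 8 3) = [0, 10, 2, 1, 4, 5, 6, 7, 3, 8, 9]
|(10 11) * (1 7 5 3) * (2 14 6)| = 12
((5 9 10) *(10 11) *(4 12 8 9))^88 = ((4 12 8 9 11 10 5))^88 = (4 11 12 10 8 5 9)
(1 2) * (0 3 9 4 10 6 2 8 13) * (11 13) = (0 3 9 4 10 6 2 1 8 11 13) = [3, 8, 1, 9, 10, 5, 2, 7, 11, 4, 6, 13, 12, 0]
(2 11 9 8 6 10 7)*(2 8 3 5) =(2 11 9 3 5)(6 10 7 8) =[0, 1, 11, 5, 4, 2, 10, 8, 6, 3, 7, 9]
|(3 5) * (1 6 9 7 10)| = |(1 6 9 7 10)(3 5)| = 10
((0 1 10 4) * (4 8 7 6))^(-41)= ((0 1 10 8 7 6 4))^(-41)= (0 1 10 8 7 6 4)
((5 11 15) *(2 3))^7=((2 3)(5 11 15))^7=(2 3)(5 11 15)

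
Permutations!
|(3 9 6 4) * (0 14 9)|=6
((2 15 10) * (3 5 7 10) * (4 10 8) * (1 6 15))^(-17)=(1 3 8 2 15 7 10 6 5 4)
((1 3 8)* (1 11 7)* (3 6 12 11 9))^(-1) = (1 7 11 12 6)(3 9 8)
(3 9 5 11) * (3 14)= (3 9 5 11 14)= [0, 1, 2, 9, 4, 11, 6, 7, 8, 5, 10, 14, 12, 13, 3]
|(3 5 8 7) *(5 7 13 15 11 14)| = |(3 7)(5 8 13 15 11 14)| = 6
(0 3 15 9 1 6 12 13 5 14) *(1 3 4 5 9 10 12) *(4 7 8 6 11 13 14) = (0 7 8 6 1 11 13 9 3 15 10 12 14)(4 5) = [7, 11, 2, 15, 5, 4, 1, 8, 6, 3, 12, 13, 14, 9, 0, 10]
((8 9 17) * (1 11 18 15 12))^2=((1 11 18 15 12)(8 9 17))^2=(1 18 12 11 15)(8 17 9)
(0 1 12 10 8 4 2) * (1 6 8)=(0 6 8 4 2)(1 12 10)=[6, 12, 0, 3, 2, 5, 8, 7, 4, 9, 1, 11, 10]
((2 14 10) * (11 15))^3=(11 15)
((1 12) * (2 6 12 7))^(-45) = ((1 7 2 6 12))^(-45) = (12)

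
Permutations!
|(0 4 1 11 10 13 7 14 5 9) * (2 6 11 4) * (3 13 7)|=|(0 2 6 11 10 7 14 5 9)(1 4)(3 13)|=18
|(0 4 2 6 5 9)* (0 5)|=4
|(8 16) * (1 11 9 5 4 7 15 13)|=|(1 11 9 5 4 7 15 13)(8 16)|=8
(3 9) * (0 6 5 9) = (0 6 5 9 3) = [6, 1, 2, 0, 4, 9, 5, 7, 8, 3]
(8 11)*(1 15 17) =(1 15 17)(8 11) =[0, 15, 2, 3, 4, 5, 6, 7, 11, 9, 10, 8, 12, 13, 14, 17, 16, 1]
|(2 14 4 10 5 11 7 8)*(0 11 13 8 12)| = 28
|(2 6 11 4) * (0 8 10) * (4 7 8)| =8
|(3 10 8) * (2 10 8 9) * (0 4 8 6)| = 15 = |(0 4 8 3 6)(2 10 9)|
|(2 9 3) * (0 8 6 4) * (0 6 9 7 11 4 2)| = 20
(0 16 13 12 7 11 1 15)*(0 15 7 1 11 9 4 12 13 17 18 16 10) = (0 10)(1 7 9 4 12)(16 17 18) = [10, 7, 2, 3, 12, 5, 6, 9, 8, 4, 0, 11, 1, 13, 14, 15, 17, 18, 16]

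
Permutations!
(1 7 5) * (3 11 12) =(1 7 5)(3 11 12) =[0, 7, 2, 11, 4, 1, 6, 5, 8, 9, 10, 12, 3]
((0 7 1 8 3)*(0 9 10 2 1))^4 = (1 10 3)(2 9 8)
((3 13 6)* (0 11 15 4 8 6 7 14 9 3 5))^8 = (0 11 15 4 8 6 5)(3 14 13 9 7)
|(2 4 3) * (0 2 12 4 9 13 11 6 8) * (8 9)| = |(0 2 8)(3 12 4)(6 9 13 11)| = 12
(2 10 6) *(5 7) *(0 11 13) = (0 11 13)(2 10 6)(5 7) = [11, 1, 10, 3, 4, 7, 2, 5, 8, 9, 6, 13, 12, 0]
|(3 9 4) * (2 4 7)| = |(2 4 3 9 7)| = 5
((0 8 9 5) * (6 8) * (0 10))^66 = (10)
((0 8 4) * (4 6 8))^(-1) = (0 4)(6 8)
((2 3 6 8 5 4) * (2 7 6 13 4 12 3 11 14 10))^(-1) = (2 10 14 11)(3 12 5 8 6 7 4 13)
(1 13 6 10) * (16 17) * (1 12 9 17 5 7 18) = [0, 13, 2, 3, 4, 7, 10, 18, 8, 17, 12, 11, 9, 6, 14, 15, 5, 16, 1] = (1 13 6 10 12 9 17 16 5 7 18)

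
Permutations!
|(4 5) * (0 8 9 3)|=|(0 8 9 3)(4 5)|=4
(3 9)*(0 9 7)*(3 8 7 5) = (0 9 8 7)(3 5) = [9, 1, 2, 5, 4, 3, 6, 0, 7, 8]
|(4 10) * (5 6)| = |(4 10)(5 6)| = 2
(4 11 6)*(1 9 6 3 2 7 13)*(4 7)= (1 9 6 7 13)(2 4 11 3)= [0, 9, 4, 2, 11, 5, 7, 13, 8, 6, 10, 3, 12, 1]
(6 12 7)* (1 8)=(1 8)(6 12 7)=[0, 8, 2, 3, 4, 5, 12, 6, 1, 9, 10, 11, 7]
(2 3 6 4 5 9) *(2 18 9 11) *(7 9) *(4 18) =[0, 1, 3, 6, 5, 11, 18, 9, 8, 4, 10, 2, 12, 13, 14, 15, 16, 17, 7] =(2 3 6 18 7 9 4 5 11)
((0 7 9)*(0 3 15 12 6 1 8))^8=(0 8 1 6 12 15 3 9 7)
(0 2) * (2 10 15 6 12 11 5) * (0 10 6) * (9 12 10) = [6, 1, 9, 3, 4, 2, 10, 7, 8, 12, 15, 5, 11, 13, 14, 0] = (0 6 10 15)(2 9 12 11 5)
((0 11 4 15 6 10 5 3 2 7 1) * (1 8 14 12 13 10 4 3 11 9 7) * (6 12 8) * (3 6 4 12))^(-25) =(0 1 2 3 15 4 7 9)(5 10 13 12 6 11)(8 14)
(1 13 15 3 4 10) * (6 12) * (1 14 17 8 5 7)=(1 13 15 3 4 10 14 17 8 5 7)(6 12)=[0, 13, 2, 4, 10, 7, 12, 1, 5, 9, 14, 11, 6, 15, 17, 3, 16, 8]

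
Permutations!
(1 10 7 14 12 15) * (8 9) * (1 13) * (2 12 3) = (1 10 7 14 3 2 12 15 13)(8 9) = [0, 10, 12, 2, 4, 5, 6, 14, 9, 8, 7, 11, 15, 1, 3, 13]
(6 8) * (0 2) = (0 2)(6 8) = [2, 1, 0, 3, 4, 5, 8, 7, 6]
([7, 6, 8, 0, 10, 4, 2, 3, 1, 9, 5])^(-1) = (0 3 7)(1 8 2 6)(4 5 10)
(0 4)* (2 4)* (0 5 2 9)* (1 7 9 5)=(0 5 2 4 1 7 9)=[5, 7, 4, 3, 1, 2, 6, 9, 8, 0]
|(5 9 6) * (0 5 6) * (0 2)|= 4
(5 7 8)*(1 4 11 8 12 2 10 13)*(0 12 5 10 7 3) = (0 12 2 7 5 3)(1 4 11 8 10 13) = [12, 4, 7, 0, 11, 3, 6, 5, 10, 9, 13, 8, 2, 1]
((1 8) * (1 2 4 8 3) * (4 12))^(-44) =((1 3)(2 12 4 8))^(-44) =(12)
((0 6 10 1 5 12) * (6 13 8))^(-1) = (0 12 5 1 10 6 8 13)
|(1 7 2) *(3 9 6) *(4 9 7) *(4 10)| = |(1 10 4 9 6 3 7 2)| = 8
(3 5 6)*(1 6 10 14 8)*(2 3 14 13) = (1 6 14 8)(2 3 5 10 13) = [0, 6, 3, 5, 4, 10, 14, 7, 1, 9, 13, 11, 12, 2, 8]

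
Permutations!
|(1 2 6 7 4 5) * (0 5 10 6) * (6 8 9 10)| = 12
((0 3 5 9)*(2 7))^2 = (0 5)(3 9)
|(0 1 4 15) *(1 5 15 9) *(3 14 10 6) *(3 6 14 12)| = 6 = |(0 5 15)(1 4 9)(3 12)(10 14)|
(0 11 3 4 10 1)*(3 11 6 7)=(11)(0 6 7 3 4 10 1)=[6, 0, 2, 4, 10, 5, 7, 3, 8, 9, 1, 11]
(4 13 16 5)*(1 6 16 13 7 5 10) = (1 6 16 10)(4 7 5) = [0, 6, 2, 3, 7, 4, 16, 5, 8, 9, 1, 11, 12, 13, 14, 15, 10]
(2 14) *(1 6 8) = (1 6 8)(2 14) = [0, 6, 14, 3, 4, 5, 8, 7, 1, 9, 10, 11, 12, 13, 2]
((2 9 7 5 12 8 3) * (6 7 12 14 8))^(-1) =(2 3 8 14 5 7 6 12 9) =((2 9 12 6 7 5 14 8 3))^(-1)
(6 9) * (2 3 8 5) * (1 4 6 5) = (1 4 6 9 5 2 3 8) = [0, 4, 3, 8, 6, 2, 9, 7, 1, 5]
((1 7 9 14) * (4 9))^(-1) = (1 14 9 4 7)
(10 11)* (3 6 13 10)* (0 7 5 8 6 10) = (0 7 5 8 6 13)(3 10 11) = [7, 1, 2, 10, 4, 8, 13, 5, 6, 9, 11, 3, 12, 0]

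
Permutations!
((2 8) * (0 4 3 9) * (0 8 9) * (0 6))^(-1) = (0 6 3 4)(2 8 9)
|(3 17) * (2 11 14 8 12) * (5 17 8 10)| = 9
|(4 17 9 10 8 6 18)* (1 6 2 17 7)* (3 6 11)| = 35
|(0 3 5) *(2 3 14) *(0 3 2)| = |(0 14)(3 5)| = 2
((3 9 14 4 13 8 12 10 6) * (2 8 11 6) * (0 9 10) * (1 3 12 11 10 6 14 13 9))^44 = (0 12 6 3 1)(2 4)(8 9)(10 14)(11 13)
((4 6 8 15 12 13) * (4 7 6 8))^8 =((4 8 15 12 13 7 6))^8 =(4 8 15 12 13 7 6)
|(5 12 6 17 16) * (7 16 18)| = 7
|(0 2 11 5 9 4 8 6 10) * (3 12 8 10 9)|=|(0 2 11 5 3 12 8 6 9 4 10)|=11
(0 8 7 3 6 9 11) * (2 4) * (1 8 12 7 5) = [12, 8, 4, 6, 2, 1, 9, 3, 5, 11, 10, 0, 7] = (0 12 7 3 6 9 11)(1 8 5)(2 4)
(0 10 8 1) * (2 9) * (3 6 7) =(0 10 8 1)(2 9)(3 6 7) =[10, 0, 9, 6, 4, 5, 7, 3, 1, 2, 8]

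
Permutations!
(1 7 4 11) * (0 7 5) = (0 7 4 11 1 5) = [7, 5, 2, 3, 11, 0, 6, 4, 8, 9, 10, 1]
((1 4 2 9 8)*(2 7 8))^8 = (9)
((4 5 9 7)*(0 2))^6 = ((0 2)(4 5 9 7))^6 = (4 9)(5 7)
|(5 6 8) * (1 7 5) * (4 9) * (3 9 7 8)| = |(1 8)(3 9 4 7 5 6)| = 6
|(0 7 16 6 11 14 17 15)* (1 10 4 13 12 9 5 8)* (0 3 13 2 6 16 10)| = 17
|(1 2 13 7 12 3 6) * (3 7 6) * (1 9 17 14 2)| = |(2 13 6 9 17 14)(7 12)| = 6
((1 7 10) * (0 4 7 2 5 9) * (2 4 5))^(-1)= (0 9 5)(1 10 7 4)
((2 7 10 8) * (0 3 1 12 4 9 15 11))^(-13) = ((0 3 1 12 4 9 15 11)(2 7 10 8))^(-13) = (0 12 15 3 4 11 1 9)(2 8 10 7)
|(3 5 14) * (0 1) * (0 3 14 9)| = 5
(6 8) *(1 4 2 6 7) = (1 4 2 6 8 7) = [0, 4, 6, 3, 2, 5, 8, 1, 7]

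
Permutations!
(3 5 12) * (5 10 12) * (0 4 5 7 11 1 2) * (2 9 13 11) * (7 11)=[4, 9, 0, 10, 5, 11, 6, 2, 8, 13, 12, 1, 3, 7]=(0 4 5 11 1 9 13 7 2)(3 10 12)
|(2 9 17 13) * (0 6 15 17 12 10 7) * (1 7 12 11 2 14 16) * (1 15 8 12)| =|(0 6 8 12 10 1 7)(2 9 11)(13 14 16 15 17)| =105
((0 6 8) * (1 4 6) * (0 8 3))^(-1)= ((8)(0 1 4 6 3))^(-1)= (8)(0 3 6 4 1)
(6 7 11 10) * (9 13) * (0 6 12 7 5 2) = (0 6 5 2)(7 11 10 12)(9 13) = [6, 1, 0, 3, 4, 2, 5, 11, 8, 13, 12, 10, 7, 9]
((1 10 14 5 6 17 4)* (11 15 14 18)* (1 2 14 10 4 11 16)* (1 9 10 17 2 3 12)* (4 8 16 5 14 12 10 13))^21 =(1 18 9 2 3 8 5 13 12 10 16 6 4)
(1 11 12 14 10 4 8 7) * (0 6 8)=(0 6 8 7 1 11 12 14 10 4)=[6, 11, 2, 3, 0, 5, 8, 1, 7, 9, 4, 12, 14, 13, 10]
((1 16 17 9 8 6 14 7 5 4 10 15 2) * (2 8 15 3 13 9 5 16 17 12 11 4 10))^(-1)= ((1 17 5 10 3 13 9 15 8 6 14 7 16 12 11 4 2))^(-1)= (1 2 4 11 12 16 7 14 6 8 15 9 13 3 10 5 17)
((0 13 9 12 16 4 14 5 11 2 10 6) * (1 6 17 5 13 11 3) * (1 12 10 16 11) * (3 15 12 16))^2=(0 6 1)(2 16 14 9 17 15 11 3 4 13 10 5 12)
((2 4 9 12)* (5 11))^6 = ((2 4 9 12)(5 11))^6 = (2 9)(4 12)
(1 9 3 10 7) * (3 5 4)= (1 9 5 4 3 10 7)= [0, 9, 2, 10, 3, 4, 6, 1, 8, 5, 7]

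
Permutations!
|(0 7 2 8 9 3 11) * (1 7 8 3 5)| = 9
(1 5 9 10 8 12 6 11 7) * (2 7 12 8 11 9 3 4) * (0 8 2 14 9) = [8, 5, 7, 4, 14, 3, 0, 1, 2, 10, 11, 12, 6, 13, 9] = (0 8 2 7 1 5 3 4 14 9 10 11 12 6)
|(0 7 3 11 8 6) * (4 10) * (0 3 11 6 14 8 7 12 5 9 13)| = 10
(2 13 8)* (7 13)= (2 7 13 8)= [0, 1, 7, 3, 4, 5, 6, 13, 2, 9, 10, 11, 12, 8]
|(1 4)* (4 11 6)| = 4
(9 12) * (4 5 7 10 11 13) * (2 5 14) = (2 5 7 10 11 13 4 14)(9 12) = [0, 1, 5, 3, 14, 7, 6, 10, 8, 12, 11, 13, 9, 4, 2]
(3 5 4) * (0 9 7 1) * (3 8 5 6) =(0 9 7 1)(3 6)(4 8 5) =[9, 0, 2, 6, 8, 4, 3, 1, 5, 7]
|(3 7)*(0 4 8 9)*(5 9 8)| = 4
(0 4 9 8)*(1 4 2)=(0 2 1 4 9 8)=[2, 4, 1, 3, 9, 5, 6, 7, 0, 8]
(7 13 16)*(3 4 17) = [0, 1, 2, 4, 17, 5, 6, 13, 8, 9, 10, 11, 12, 16, 14, 15, 7, 3] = (3 4 17)(7 13 16)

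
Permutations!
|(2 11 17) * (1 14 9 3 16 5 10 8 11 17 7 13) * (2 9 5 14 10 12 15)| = 18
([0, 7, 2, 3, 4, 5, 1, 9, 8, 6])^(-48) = [0, 1, 2, 3, 4, 5, 6, 7, 8, 9]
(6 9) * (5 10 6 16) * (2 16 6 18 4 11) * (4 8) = (2 16 5 10 18 8 4 11)(6 9) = [0, 1, 16, 3, 11, 10, 9, 7, 4, 6, 18, 2, 12, 13, 14, 15, 5, 17, 8]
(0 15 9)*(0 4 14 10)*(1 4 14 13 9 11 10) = [15, 4, 2, 3, 13, 5, 6, 7, 8, 14, 0, 10, 12, 9, 1, 11] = (0 15 11 10)(1 4 13 9 14)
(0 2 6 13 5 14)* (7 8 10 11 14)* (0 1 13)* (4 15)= (0 2 6)(1 13 5 7 8 10 11 14)(4 15)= [2, 13, 6, 3, 15, 7, 0, 8, 10, 9, 11, 14, 12, 5, 1, 4]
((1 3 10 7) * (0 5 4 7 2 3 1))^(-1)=(0 7 4 5)(2 10 3)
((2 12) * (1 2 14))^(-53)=(1 14 12 2)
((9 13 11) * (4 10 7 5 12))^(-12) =((4 10 7 5 12)(9 13 11))^(-12) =(13)(4 5 10 12 7)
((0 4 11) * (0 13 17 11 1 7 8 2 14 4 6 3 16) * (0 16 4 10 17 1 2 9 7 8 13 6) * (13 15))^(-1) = (1 13 15 7 9 8)(2 4 3 6 11 17 10 14)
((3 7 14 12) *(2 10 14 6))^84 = ((2 10 14 12 3 7 6))^84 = (14)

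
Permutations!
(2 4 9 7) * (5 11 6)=(2 4 9 7)(5 11 6)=[0, 1, 4, 3, 9, 11, 5, 2, 8, 7, 10, 6]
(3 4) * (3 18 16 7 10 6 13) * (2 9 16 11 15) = [0, 1, 9, 4, 18, 5, 13, 10, 8, 16, 6, 15, 12, 3, 14, 2, 7, 17, 11] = (2 9 16 7 10 6 13 3 4 18 11 15)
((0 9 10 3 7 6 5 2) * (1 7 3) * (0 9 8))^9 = (0 8)(1 6 2 10 7 5 9)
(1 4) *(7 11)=[0, 4, 2, 3, 1, 5, 6, 11, 8, 9, 10, 7]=(1 4)(7 11)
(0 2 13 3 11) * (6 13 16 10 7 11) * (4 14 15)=(0 2 16 10 7 11)(3 6 13)(4 14 15)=[2, 1, 16, 6, 14, 5, 13, 11, 8, 9, 7, 0, 12, 3, 15, 4, 10]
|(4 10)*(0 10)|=|(0 10 4)|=3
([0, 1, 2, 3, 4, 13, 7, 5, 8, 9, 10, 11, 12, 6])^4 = [0, 1, 2, 3, 4, 5, 6, 7, 8, 9, 10, 11, 12, 13]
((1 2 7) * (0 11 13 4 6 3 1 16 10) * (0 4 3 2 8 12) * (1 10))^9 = (0 16 4 11 1 6 13 8 2 3 12 7 10)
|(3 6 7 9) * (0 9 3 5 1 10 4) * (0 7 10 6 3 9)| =|(1 6 10 4 7 9 5)| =7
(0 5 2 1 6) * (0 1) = (0 5 2)(1 6) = [5, 6, 0, 3, 4, 2, 1]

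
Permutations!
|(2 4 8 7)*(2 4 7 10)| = 5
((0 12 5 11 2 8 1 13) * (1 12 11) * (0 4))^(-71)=(0 11 2 8 12 5 1 13 4)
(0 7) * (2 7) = (0 2 7) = [2, 1, 7, 3, 4, 5, 6, 0]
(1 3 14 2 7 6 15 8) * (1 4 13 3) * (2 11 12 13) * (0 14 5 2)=(0 14 11 12 13 3 5 2 7 6 15 8 4)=[14, 1, 7, 5, 0, 2, 15, 6, 4, 9, 10, 12, 13, 3, 11, 8]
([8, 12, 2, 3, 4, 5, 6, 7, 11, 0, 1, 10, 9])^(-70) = [0, 1, 2, 3, 4, 5, 6, 7, 8, 9, 10, 11, 12]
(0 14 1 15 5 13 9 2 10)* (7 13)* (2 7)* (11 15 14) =(0 11 15 5 2 10)(1 14)(7 13 9) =[11, 14, 10, 3, 4, 2, 6, 13, 8, 7, 0, 15, 12, 9, 1, 5]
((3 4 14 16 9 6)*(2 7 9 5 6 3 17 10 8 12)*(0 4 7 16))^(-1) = (0 14 4)(2 12 8 10 17 6 5 16)(3 9 7)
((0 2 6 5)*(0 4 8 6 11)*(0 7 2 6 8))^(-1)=((0 6 5 4)(2 11 7))^(-1)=(0 4 5 6)(2 7 11)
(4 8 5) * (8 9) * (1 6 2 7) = (1 6 2 7)(4 9 8 5) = [0, 6, 7, 3, 9, 4, 2, 1, 5, 8]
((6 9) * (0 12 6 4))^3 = (0 9 12 4 6)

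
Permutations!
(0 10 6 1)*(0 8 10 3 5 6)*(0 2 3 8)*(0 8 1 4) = (0 1 8 10 2 3 5 6 4) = [1, 8, 3, 5, 0, 6, 4, 7, 10, 9, 2]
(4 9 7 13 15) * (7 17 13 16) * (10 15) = (4 9 17 13 10 15)(7 16) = [0, 1, 2, 3, 9, 5, 6, 16, 8, 17, 15, 11, 12, 10, 14, 4, 7, 13]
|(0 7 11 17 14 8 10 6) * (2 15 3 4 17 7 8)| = |(0 8 10 6)(2 15 3 4 17 14)(7 11)| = 12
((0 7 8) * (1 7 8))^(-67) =(0 8)(1 7)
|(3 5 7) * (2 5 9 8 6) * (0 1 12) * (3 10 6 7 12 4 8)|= 10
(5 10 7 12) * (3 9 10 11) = (3 9 10 7 12 5 11) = [0, 1, 2, 9, 4, 11, 6, 12, 8, 10, 7, 3, 5]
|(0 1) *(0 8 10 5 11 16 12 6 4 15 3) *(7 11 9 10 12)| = 24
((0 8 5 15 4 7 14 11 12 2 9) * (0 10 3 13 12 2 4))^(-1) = (0 15 5 8)(2 11 14 7 4 12 13 3 10 9)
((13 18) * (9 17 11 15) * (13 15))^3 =(9 13)(11 15)(17 18)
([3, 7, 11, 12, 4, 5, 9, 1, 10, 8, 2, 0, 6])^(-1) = (0 11 2 10 8 9 6 12 3)(1 7)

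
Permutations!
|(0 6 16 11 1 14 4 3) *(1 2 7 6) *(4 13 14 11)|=|(0 1 11 2 7 6 16 4 3)(13 14)|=18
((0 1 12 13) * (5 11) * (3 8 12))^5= (0 13 12 8 3 1)(5 11)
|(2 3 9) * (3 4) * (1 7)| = |(1 7)(2 4 3 9)| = 4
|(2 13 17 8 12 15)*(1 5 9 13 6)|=10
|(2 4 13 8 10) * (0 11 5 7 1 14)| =|(0 11 5 7 1 14)(2 4 13 8 10)| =30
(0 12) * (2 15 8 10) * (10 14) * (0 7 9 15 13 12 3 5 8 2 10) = (0 3 5 8 14)(2 13 12 7 9 15) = [3, 1, 13, 5, 4, 8, 6, 9, 14, 15, 10, 11, 7, 12, 0, 2]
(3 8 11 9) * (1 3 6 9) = (1 3 8 11)(6 9) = [0, 3, 2, 8, 4, 5, 9, 7, 11, 6, 10, 1]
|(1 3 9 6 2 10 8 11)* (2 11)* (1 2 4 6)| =6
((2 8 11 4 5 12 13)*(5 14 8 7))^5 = (4 14 8 11)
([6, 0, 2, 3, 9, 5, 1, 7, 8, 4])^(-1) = (0 1 6)(4 9)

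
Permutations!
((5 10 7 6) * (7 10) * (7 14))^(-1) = (5 6 7 14)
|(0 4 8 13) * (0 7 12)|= |(0 4 8 13 7 12)|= 6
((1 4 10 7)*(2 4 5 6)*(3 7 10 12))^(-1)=(1 7 3 12 4 2 6 5)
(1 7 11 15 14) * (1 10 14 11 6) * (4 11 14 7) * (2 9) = (1 4 11 15 14 10 7 6)(2 9) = [0, 4, 9, 3, 11, 5, 1, 6, 8, 2, 7, 15, 12, 13, 10, 14]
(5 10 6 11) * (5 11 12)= (5 10 6 12)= [0, 1, 2, 3, 4, 10, 12, 7, 8, 9, 6, 11, 5]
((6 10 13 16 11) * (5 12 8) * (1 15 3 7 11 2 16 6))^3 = (1 7 15 11 3)(2 16)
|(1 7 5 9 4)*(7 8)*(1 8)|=5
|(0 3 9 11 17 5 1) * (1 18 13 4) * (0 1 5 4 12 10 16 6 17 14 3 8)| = |(0 8)(3 9 11 14)(4 5 18 13 12 10 16 6 17)| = 36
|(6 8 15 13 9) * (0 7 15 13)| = 12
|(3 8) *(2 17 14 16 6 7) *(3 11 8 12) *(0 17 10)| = 8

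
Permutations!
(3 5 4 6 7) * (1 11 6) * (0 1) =(0 1 11 6 7 3 5 4) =[1, 11, 2, 5, 0, 4, 7, 3, 8, 9, 10, 6]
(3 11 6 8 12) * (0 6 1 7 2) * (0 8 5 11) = (0 6 5 11 1 7 2 8 12 3) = [6, 7, 8, 0, 4, 11, 5, 2, 12, 9, 10, 1, 3]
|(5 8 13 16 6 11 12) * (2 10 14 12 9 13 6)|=|(2 10 14 12 5 8 6 11 9 13 16)|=11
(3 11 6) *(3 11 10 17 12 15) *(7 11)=[0, 1, 2, 10, 4, 5, 7, 11, 8, 9, 17, 6, 15, 13, 14, 3, 16, 12]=(3 10 17 12 15)(6 7 11)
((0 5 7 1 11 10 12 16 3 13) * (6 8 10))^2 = (0 7 11 8 12 3)(1 6 10 16 13 5)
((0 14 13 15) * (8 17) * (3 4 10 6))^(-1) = (0 15 13 14)(3 6 10 4)(8 17)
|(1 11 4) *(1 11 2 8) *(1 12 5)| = |(1 2 8 12 5)(4 11)| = 10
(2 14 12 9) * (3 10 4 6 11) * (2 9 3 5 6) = [0, 1, 14, 10, 2, 6, 11, 7, 8, 9, 4, 5, 3, 13, 12] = (2 14 12 3 10 4)(5 6 11)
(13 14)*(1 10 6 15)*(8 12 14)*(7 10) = (1 7 10 6 15)(8 12 14 13) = [0, 7, 2, 3, 4, 5, 15, 10, 12, 9, 6, 11, 14, 8, 13, 1]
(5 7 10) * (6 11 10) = [0, 1, 2, 3, 4, 7, 11, 6, 8, 9, 5, 10] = (5 7 6 11 10)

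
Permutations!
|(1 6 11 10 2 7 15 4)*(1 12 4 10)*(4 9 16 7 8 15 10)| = |(1 6 11)(2 8 15 4 12 9 16 7 10)| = 9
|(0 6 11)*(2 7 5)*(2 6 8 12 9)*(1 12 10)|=11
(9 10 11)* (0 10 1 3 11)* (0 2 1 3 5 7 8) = (0 10 2 1 5 7 8)(3 11 9) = [10, 5, 1, 11, 4, 7, 6, 8, 0, 3, 2, 9]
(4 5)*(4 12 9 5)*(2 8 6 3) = [0, 1, 8, 2, 4, 12, 3, 7, 6, 5, 10, 11, 9] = (2 8 6 3)(5 12 9)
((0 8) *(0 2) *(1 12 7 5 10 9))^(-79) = (0 2 8)(1 9 10 5 7 12)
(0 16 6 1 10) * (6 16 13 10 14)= [13, 14, 2, 3, 4, 5, 1, 7, 8, 9, 0, 11, 12, 10, 6, 15, 16]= (16)(0 13 10)(1 14 6)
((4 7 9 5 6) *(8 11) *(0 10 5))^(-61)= ((0 10 5 6 4 7 9)(8 11))^(-61)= (0 5 4 9 10 6 7)(8 11)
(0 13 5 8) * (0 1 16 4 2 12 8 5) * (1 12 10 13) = (0 1 16 4 2 10 13)(8 12) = [1, 16, 10, 3, 2, 5, 6, 7, 12, 9, 13, 11, 8, 0, 14, 15, 4]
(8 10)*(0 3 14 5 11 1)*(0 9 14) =(0 3)(1 9 14 5 11)(8 10) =[3, 9, 2, 0, 4, 11, 6, 7, 10, 14, 8, 1, 12, 13, 5]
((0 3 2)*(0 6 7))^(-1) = ((0 3 2 6 7))^(-1) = (0 7 6 2 3)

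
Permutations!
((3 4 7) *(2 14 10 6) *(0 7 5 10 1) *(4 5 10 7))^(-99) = (0 1 14 2 6 10 4)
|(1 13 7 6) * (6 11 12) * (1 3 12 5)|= |(1 13 7 11 5)(3 12 6)|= 15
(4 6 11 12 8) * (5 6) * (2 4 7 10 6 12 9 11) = (2 4 5 12 8 7 10 6)(9 11) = [0, 1, 4, 3, 5, 12, 2, 10, 7, 11, 6, 9, 8]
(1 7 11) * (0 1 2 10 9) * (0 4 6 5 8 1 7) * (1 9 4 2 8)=(0 7 11 8 9 2 10 4 6 5 1)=[7, 0, 10, 3, 6, 1, 5, 11, 9, 2, 4, 8]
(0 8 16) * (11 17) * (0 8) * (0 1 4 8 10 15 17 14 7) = (0 1 4 8 16 10 15 17 11 14 7) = [1, 4, 2, 3, 8, 5, 6, 0, 16, 9, 15, 14, 12, 13, 7, 17, 10, 11]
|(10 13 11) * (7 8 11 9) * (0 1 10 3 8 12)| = |(0 1 10 13 9 7 12)(3 8 11)| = 21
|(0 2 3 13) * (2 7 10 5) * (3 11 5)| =|(0 7 10 3 13)(2 11 5)| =15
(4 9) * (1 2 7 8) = (1 2 7 8)(4 9) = [0, 2, 7, 3, 9, 5, 6, 8, 1, 4]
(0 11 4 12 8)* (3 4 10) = (0 11 10 3 4 12 8) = [11, 1, 2, 4, 12, 5, 6, 7, 0, 9, 3, 10, 8]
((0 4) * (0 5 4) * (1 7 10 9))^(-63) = ((1 7 10 9)(4 5))^(-63) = (1 7 10 9)(4 5)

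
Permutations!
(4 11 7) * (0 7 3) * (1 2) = [7, 2, 1, 0, 11, 5, 6, 4, 8, 9, 10, 3] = (0 7 4 11 3)(1 2)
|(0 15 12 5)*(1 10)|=4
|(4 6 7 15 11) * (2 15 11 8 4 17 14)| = |(2 15 8 4 6 7 11 17 14)| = 9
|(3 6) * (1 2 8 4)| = 4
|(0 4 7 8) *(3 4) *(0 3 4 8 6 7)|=2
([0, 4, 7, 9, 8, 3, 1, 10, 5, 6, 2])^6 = [0, 6, 2, 5, 1, 8, 9, 7, 4, 3, 10]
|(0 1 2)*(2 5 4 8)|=6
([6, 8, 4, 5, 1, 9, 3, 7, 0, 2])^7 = (0 1 2 5 6 8 4 9 3)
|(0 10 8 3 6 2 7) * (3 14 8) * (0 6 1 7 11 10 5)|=14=|(0 5)(1 7 6 2 11 10 3)(8 14)|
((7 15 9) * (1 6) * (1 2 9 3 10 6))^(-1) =(2 6 10 3 15 7 9)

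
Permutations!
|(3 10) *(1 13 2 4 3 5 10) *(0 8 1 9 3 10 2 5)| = 8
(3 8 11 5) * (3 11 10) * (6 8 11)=(3 11 5 6 8 10)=[0, 1, 2, 11, 4, 6, 8, 7, 10, 9, 3, 5]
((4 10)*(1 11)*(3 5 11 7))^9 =(1 11 5 3 7)(4 10)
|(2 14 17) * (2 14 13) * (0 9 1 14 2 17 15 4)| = |(0 9 1 14 15 4)(2 13 17)| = 6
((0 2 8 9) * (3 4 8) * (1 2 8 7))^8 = ((0 8 9)(1 2 3 4 7))^8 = (0 9 8)(1 4 2 7 3)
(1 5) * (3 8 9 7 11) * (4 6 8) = (1 5)(3 4 6 8 9 7 11) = [0, 5, 2, 4, 6, 1, 8, 11, 9, 7, 10, 3]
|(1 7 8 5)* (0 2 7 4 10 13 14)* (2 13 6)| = 24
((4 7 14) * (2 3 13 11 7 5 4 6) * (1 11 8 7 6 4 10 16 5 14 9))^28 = ((1 11 6 2 3 13 8 7 9)(4 14)(5 10 16))^28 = (1 11 6 2 3 13 8 7 9)(5 10 16)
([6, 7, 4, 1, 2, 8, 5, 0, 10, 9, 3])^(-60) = (0 10)(1 5)(3 6)(7 8)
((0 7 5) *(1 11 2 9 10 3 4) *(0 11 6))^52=((0 7 5 11 2 9 10 3 4 1 6))^52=(0 4 9 5 6 3 2 7 1 10 11)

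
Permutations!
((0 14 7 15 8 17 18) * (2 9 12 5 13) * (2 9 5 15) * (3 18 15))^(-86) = (0 5 3 7 9)(2 12 14 13 18)(8 17 15)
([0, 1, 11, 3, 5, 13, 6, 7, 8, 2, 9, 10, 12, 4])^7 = [0, 1, 9, 3, 5, 13, 6, 7, 8, 10, 11, 2, 12, 4]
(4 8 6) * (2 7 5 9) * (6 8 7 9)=(2 9)(4 7 5 6)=[0, 1, 9, 3, 7, 6, 4, 5, 8, 2]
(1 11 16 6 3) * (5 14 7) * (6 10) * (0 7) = (0 7 5 14)(1 11 16 10 6 3) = [7, 11, 2, 1, 4, 14, 3, 5, 8, 9, 6, 16, 12, 13, 0, 15, 10]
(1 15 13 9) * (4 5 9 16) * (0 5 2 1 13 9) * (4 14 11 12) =[5, 15, 1, 3, 2, 0, 6, 7, 8, 13, 10, 12, 4, 16, 11, 9, 14] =(0 5)(1 15 9 13 16 14 11 12 4 2)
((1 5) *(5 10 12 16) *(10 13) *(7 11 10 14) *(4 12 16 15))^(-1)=(1 5 16 10 11 7 14 13)(4 15 12)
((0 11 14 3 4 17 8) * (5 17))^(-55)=((0 11 14 3 4 5 17 8))^(-55)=(0 11 14 3 4 5 17 8)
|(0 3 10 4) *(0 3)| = 3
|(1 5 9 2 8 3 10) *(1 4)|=|(1 5 9 2 8 3 10 4)|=8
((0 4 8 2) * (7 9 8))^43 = ((0 4 7 9 8 2))^43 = (0 4 7 9 8 2)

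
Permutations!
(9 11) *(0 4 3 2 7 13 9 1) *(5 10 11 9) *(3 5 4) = (0 3 2 7 13 4 5 10 11 1) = [3, 0, 7, 2, 5, 10, 6, 13, 8, 9, 11, 1, 12, 4]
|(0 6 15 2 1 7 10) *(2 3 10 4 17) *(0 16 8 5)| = 40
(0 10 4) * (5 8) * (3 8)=(0 10 4)(3 8 5)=[10, 1, 2, 8, 0, 3, 6, 7, 5, 9, 4]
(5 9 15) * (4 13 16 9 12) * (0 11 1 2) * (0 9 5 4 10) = (0 11 1 2 9 15 4 13 16 5 12 10) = [11, 2, 9, 3, 13, 12, 6, 7, 8, 15, 0, 1, 10, 16, 14, 4, 5]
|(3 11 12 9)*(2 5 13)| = 12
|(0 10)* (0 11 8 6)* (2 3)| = |(0 10 11 8 6)(2 3)| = 10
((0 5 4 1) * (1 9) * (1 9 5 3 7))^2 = (9)(0 7)(1 3)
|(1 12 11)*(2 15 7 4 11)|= |(1 12 2 15 7 4 11)|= 7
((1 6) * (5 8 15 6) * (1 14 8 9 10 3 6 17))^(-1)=(1 17 15 8 14 6 3 10 9 5)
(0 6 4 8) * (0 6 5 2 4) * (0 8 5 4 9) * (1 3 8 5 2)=(0 4 2 9)(1 3 8 6 5)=[4, 3, 9, 8, 2, 1, 5, 7, 6, 0]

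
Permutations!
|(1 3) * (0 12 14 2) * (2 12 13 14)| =|(0 13 14 12 2)(1 3)| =10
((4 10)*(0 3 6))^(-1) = (0 6 3)(4 10)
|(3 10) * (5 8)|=|(3 10)(5 8)|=2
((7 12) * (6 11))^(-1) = ((6 11)(7 12))^(-1) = (6 11)(7 12)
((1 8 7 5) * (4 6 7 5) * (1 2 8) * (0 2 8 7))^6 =(8)(0 2 7 4 6)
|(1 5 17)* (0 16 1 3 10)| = |(0 16 1 5 17 3 10)| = 7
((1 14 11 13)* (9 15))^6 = ((1 14 11 13)(9 15))^6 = (15)(1 11)(13 14)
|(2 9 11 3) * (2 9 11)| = |(2 11 3 9)| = 4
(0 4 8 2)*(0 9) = (0 4 8 2 9) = [4, 1, 9, 3, 8, 5, 6, 7, 2, 0]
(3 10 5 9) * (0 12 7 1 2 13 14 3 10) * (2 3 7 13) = [12, 3, 2, 0, 4, 9, 6, 1, 8, 10, 5, 11, 13, 14, 7] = (0 12 13 14 7 1 3)(5 9 10)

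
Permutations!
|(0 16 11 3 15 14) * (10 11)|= |(0 16 10 11 3 15 14)|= 7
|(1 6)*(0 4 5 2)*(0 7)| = |(0 4 5 2 7)(1 6)| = 10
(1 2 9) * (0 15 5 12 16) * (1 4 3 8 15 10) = (0 10 1 2 9 4 3 8 15 5 12 16) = [10, 2, 9, 8, 3, 12, 6, 7, 15, 4, 1, 11, 16, 13, 14, 5, 0]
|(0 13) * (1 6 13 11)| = |(0 11 1 6 13)| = 5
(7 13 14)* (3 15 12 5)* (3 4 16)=(3 15 12 5 4 16)(7 13 14)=[0, 1, 2, 15, 16, 4, 6, 13, 8, 9, 10, 11, 5, 14, 7, 12, 3]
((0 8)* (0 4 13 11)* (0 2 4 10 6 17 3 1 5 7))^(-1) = ((0 8 10 6 17 3 1 5 7)(2 4 13 11))^(-1) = (0 7 5 1 3 17 6 10 8)(2 11 13 4)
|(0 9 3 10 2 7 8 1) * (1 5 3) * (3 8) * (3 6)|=|(0 9 1)(2 7 6 3 10)(5 8)|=30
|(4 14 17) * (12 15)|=|(4 14 17)(12 15)|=6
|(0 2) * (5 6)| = 2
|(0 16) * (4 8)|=2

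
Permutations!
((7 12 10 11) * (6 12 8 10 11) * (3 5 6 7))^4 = ((3 5 6 12 11)(7 8 10))^4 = (3 11 12 6 5)(7 8 10)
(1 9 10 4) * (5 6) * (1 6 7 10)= [0, 9, 2, 3, 6, 7, 5, 10, 8, 1, 4]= (1 9)(4 6 5 7 10)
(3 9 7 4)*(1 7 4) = (1 7)(3 9 4) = [0, 7, 2, 9, 3, 5, 6, 1, 8, 4]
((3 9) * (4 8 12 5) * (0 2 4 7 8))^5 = (0 4 2)(3 9)(5 7 8 12)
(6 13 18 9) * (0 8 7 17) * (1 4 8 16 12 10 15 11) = [16, 4, 2, 3, 8, 5, 13, 17, 7, 6, 15, 1, 10, 18, 14, 11, 12, 0, 9] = (0 16 12 10 15 11 1 4 8 7 17)(6 13 18 9)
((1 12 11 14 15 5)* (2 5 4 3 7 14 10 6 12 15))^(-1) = ((1 15 4 3 7 14 2 5)(6 12 11 10))^(-1) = (1 5 2 14 7 3 4 15)(6 10 11 12)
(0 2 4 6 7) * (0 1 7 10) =[2, 7, 4, 3, 6, 5, 10, 1, 8, 9, 0] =(0 2 4 6 10)(1 7)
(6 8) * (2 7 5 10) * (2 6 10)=[0, 1, 7, 3, 4, 2, 8, 5, 10, 9, 6]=(2 7 5)(6 8 10)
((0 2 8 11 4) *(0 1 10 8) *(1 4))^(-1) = ((0 2)(1 10 8 11))^(-1) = (0 2)(1 11 8 10)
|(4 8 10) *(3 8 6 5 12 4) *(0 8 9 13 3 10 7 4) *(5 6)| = 6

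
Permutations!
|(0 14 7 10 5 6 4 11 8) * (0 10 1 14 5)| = |(0 5 6 4 11 8 10)(1 14 7)| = 21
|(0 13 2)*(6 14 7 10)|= |(0 13 2)(6 14 7 10)|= 12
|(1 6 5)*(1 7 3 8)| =|(1 6 5 7 3 8)| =6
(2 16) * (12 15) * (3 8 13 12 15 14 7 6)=[0, 1, 16, 8, 4, 5, 3, 6, 13, 9, 10, 11, 14, 12, 7, 15, 2]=(2 16)(3 8 13 12 14 7 6)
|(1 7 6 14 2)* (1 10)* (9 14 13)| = |(1 7 6 13 9 14 2 10)| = 8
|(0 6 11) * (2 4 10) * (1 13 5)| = 3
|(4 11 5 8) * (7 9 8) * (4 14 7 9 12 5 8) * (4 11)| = 7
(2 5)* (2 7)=[0, 1, 5, 3, 4, 7, 6, 2]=(2 5 7)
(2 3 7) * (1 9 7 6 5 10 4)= (1 9 7 2 3 6 5 10 4)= [0, 9, 3, 6, 1, 10, 5, 2, 8, 7, 4]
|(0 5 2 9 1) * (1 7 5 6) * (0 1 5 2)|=|(0 6 5)(2 9 7)|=3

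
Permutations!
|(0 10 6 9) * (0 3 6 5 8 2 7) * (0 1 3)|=10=|(0 10 5 8 2 7 1 3 6 9)|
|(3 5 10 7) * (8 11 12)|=12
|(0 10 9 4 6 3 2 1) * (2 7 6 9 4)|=|(0 10 4 9 2 1)(3 7 6)|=6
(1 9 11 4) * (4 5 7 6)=(1 9 11 5 7 6 4)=[0, 9, 2, 3, 1, 7, 4, 6, 8, 11, 10, 5]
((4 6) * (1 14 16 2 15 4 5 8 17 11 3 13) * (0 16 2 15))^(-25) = ((0 16 15 4 6 5 8 17 11 3 13 1 14 2))^(-25) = (0 4 8 3 14 16 6 17 13 2 15 5 11 1)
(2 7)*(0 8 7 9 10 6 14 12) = (0 8 7 2 9 10 6 14 12) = [8, 1, 9, 3, 4, 5, 14, 2, 7, 10, 6, 11, 0, 13, 12]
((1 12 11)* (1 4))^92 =(12)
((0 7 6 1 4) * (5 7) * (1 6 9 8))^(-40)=(0 7 8 4 5 9 1)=((0 5 7 9 8 1 4))^(-40)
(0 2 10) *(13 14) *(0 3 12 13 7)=(0 2 10 3 12 13 14 7)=[2, 1, 10, 12, 4, 5, 6, 0, 8, 9, 3, 11, 13, 14, 7]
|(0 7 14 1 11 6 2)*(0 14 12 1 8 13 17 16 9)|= |(0 7 12 1 11 6 2 14 8 13 17 16 9)|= 13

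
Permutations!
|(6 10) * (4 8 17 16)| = |(4 8 17 16)(6 10)| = 4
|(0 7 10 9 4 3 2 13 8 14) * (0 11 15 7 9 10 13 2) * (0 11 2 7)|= |(0 9 4 3 11 15)(2 7 13 8 14)|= 30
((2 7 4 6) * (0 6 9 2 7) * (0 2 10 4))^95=((0 6 7)(4 9 10))^95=(0 7 6)(4 10 9)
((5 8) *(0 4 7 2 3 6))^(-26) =((0 4 7 2 3 6)(5 8))^(-26) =(8)(0 3 7)(2 4 6)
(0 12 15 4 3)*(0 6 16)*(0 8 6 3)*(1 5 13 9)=(0 12 15 4)(1 5 13 9)(6 16 8)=[12, 5, 2, 3, 0, 13, 16, 7, 6, 1, 10, 11, 15, 9, 14, 4, 8]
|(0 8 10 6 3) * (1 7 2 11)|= |(0 8 10 6 3)(1 7 2 11)|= 20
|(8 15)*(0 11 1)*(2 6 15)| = 12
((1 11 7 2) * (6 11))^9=(1 2 7 11 6)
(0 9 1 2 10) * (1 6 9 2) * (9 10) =(0 2 9 6 10) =[2, 1, 9, 3, 4, 5, 10, 7, 8, 6, 0]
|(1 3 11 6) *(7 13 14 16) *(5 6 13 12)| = |(1 3 11 13 14 16 7 12 5 6)| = 10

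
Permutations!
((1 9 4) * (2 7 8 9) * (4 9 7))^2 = (9)(1 4 2)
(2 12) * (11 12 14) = (2 14 11 12) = [0, 1, 14, 3, 4, 5, 6, 7, 8, 9, 10, 12, 2, 13, 11]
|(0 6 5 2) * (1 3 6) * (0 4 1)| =|(1 3 6 5 2 4)| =6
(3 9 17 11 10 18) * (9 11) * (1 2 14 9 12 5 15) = [0, 2, 14, 11, 4, 15, 6, 7, 8, 17, 18, 10, 5, 13, 9, 1, 16, 12, 3] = (1 2 14 9 17 12 5 15)(3 11 10 18)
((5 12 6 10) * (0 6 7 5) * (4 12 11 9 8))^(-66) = ((0 6 10)(4 12 7 5 11 9 8))^(-66) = (4 11 12 9 7 8 5)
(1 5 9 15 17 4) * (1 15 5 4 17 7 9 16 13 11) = (17)(1 4 15 7 9 5 16 13 11) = [0, 4, 2, 3, 15, 16, 6, 9, 8, 5, 10, 1, 12, 11, 14, 7, 13, 17]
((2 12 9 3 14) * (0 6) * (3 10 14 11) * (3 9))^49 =((0 6)(2 12 3 11 9 10 14))^49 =(14)(0 6)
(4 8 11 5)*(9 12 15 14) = (4 8 11 5)(9 12 15 14) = [0, 1, 2, 3, 8, 4, 6, 7, 11, 12, 10, 5, 15, 13, 9, 14]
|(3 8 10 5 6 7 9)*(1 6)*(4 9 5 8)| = |(1 6 7 5)(3 4 9)(8 10)| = 12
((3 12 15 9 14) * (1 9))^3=(1 3)(9 12)(14 15)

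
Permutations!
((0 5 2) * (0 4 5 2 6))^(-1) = (0 6 5 4 2)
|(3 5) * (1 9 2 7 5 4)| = 7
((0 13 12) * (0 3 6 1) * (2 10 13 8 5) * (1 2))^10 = ((0 8 5 1)(2 10 13 12 3 6))^10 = (0 5)(1 8)(2 3 13)(6 12 10)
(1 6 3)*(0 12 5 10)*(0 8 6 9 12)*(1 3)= [0, 9, 2, 3, 4, 10, 1, 7, 6, 12, 8, 11, 5]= (1 9 12 5 10 8 6)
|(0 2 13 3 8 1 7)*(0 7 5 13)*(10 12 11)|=30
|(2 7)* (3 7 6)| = |(2 6 3 7)| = 4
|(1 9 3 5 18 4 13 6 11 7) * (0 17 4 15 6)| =36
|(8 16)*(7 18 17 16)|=|(7 18 17 16 8)|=5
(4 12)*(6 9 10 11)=(4 12)(6 9 10 11)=[0, 1, 2, 3, 12, 5, 9, 7, 8, 10, 11, 6, 4]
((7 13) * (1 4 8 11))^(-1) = (1 11 8 4)(7 13)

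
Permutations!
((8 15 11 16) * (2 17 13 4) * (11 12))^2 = (2 13)(4 17)(8 12 16 15 11)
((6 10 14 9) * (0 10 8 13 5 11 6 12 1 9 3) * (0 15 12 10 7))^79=(0 7)(1 10 3 12 9 14 15)(5 13 8 6 11)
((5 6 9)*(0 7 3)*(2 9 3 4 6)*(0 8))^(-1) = (0 8 3 6 4 7)(2 5 9)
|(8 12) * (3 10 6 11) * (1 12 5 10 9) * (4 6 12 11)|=|(1 11 3 9)(4 6)(5 10 12 8)|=4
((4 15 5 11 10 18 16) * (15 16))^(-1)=(4 16)(5 15 18 10 11)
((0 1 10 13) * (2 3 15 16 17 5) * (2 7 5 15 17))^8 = ((0 1 10 13)(2 3 17 15 16)(5 7))^8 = (2 15 3 16 17)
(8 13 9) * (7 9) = (7 9 8 13) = [0, 1, 2, 3, 4, 5, 6, 9, 13, 8, 10, 11, 12, 7]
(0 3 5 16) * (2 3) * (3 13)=(0 2 13 3 5 16)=[2, 1, 13, 5, 4, 16, 6, 7, 8, 9, 10, 11, 12, 3, 14, 15, 0]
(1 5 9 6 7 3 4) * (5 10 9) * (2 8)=(1 10 9 6 7 3 4)(2 8)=[0, 10, 8, 4, 1, 5, 7, 3, 2, 6, 9]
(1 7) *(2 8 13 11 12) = (1 7)(2 8 13 11 12) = [0, 7, 8, 3, 4, 5, 6, 1, 13, 9, 10, 12, 2, 11]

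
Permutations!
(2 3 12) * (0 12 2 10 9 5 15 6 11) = [12, 1, 3, 2, 4, 15, 11, 7, 8, 5, 9, 0, 10, 13, 14, 6] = (0 12 10 9 5 15 6 11)(2 3)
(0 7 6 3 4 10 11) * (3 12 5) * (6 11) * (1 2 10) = (0 7 11)(1 2 10 6 12 5 3 4) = [7, 2, 10, 4, 1, 3, 12, 11, 8, 9, 6, 0, 5]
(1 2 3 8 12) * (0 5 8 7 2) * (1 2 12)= (0 5 8 1)(2 3 7 12)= [5, 0, 3, 7, 4, 8, 6, 12, 1, 9, 10, 11, 2]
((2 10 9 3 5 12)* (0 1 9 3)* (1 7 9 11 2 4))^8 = ((0 7 9)(1 11 2 10 3 5 12 4))^8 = (12)(0 9 7)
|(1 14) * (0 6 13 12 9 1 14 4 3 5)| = |(14)(0 6 13 12 9 1 4 3 5)| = 9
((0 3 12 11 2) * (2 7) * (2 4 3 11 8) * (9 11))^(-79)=(0 11 4 12 2 9 7 3 8)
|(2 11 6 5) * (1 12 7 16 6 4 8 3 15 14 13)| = |(1 12 7 16 6 5 2 11 4 8 3 15 14 13)| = 14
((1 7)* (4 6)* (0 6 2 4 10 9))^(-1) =((0 6 10 9)(1 7)(2 4))^(-1) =(0 9 10 6)(1 7)(2 4)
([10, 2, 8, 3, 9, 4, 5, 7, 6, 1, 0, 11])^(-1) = [10, 9, 1, 3, 5, 6, 8, 7, 2, 4, 0, 11]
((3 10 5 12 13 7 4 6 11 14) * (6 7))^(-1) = (3 14 11 6 13 12 5 10)(4 7)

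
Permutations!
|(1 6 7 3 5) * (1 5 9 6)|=|(3 9 6 7)|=4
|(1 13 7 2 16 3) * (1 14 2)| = |(1 13 7)(2 16 3 14)| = 12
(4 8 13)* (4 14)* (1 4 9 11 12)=(1 4 8 13 14 9 11 12)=[0, 4, 2, 3, 8, 5, 6, 7, 13, 11, 10, 12, 1, 14, 9]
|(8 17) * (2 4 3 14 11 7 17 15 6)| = |(2 4 3 14 11 7 17 8 15 6)| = 10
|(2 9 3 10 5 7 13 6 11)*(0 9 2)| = 9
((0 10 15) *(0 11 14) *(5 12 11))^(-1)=((0 10 15 5 12 11 14))^(-1)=(0 14 11 12 5 15 10)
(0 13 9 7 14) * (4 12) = (0 13 9 7 14)(4 12) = [13, 1, 2, 3, 12, 5, 6, 14, 8, 7, 10, 11, 4, 9, 0]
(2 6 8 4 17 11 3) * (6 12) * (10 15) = (2 12 6 8 4 17 11 3)(10 15) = [0, 1, 12, 2, 17, 5, 8, 7, 4, 9, 15, 3, 6, 13, 14, 10, 16, 11]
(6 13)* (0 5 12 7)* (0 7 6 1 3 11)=(0 5 12 6 13 1 3 11)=[5, 3, 2, 11, 4, 12, 13, 7, 8, 9, 10, 0, 6, 1]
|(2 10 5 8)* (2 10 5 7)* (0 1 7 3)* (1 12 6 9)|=11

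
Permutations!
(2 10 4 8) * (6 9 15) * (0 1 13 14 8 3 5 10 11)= (0 1 13 14 8 2 11)(3 5 10 4)(6 9 15)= [1, 13, 11, 5, 3, 10, 9, 7, 2, 15, 4, 0, 12, 14, 8, 6]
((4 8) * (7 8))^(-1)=(4 8 7)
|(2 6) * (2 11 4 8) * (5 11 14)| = |(2 6 14 5 11 4 8)| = 7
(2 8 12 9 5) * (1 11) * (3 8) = (1 11)(2 3 8 12 9 5) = [0, 11, 3, 8, 4, 2, 6, 7, 12, 5, 10, 1, 9]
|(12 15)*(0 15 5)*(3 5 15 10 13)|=|(0 10 13 3 5)(12 15)|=10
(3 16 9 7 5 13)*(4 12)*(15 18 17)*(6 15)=(3 16 9 7 5 13)(4 12)(6 15 18 17)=[0, 1, 2, 16, 12, 13, 15, 5, 8, 7, 10, 11, 4, 3, 14, 18, 9, 6, 17]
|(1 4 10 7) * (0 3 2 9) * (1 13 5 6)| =28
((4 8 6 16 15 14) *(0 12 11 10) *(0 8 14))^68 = (0 8)(6 12)(10 15)(11 16)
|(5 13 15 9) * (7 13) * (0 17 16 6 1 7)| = 10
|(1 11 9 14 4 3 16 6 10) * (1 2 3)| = |(1 11 9 14 4)(2 3 16 6 10)| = 5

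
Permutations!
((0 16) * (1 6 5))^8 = ((0 16)(1 6 5))^8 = (16)(1 5 6)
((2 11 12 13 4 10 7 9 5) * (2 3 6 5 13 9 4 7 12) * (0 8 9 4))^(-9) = (0 8 9 13 7)(2 11)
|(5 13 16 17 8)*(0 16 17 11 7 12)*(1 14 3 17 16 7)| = 9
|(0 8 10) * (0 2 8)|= |(2 8 10)|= 3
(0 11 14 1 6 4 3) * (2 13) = [11, 6, 13, 0, 3, 5, 4, 7, 8, 9, 10, 14, 12, 2, 1] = (0 11 14 1 6 4 3)(2 13)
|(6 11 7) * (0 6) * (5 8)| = 4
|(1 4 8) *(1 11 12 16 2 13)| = |(1 4 8 11 12 16 2 13)| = 8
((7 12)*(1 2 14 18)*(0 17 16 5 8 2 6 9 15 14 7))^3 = ((0 17 16 5 8 2 7 12)(1 6 9 15 14 18))^3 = (0 5 7 17 8 12 16 2)(1 15)(6 14)(9 18)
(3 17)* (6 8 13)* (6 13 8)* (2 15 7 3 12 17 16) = (2 15 7 3 16)(12 17) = [0, 1, 15, 16, 4, 5, 6, 3, 8, 9, 10, 11, 17, 13, 14, 7, 2, 12]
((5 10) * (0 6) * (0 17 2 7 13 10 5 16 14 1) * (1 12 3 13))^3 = ((0 6 17 2 7 1)(3 13 10 16 14 12))^3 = (0 2)(1 17)(3 16)(6 7)(10 12)(13 14)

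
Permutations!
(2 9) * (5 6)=(2 9)(5 6)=[0, 1, 9, 3, 4, 6, 5, 7, 8, 2]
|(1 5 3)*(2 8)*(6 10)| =|(1 5 3)(2 8)(6 10)| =6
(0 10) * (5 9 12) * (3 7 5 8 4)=(0 10)(3 7 5 9 12 8 4)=[10, 1, 2, 7, 3, 9, 6, 5, 4, 12, 0, 11, 8]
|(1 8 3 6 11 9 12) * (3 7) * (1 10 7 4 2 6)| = |(1 8 4 2 6 11 9 12 10 7 3)| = 11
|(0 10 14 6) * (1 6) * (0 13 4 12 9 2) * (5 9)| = 11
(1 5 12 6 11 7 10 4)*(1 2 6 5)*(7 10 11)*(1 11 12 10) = (1 11)(2 6 7 12 5 10 4) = [0, 11, 6, 3, 2, 10, 7, 12, 8, 9, 4, 1, 5]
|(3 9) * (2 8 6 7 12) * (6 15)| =6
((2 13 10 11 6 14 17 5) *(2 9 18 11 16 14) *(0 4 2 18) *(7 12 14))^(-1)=(0 9 5 17 14 12 7 16 10 13 2 4)(6 11 18)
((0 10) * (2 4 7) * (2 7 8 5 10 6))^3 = ((0 6 2 4 8 5 10))^3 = (0 4 10 2 5 6 8)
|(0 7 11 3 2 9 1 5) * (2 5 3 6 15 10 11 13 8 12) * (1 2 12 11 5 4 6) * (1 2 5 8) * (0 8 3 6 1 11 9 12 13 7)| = 12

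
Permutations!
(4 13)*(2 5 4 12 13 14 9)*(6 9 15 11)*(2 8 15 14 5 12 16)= [0, 1, 12, 3, 5, 4, 9, 7, 15, 8, 10, 6, 13, 16, 14, 11, 2]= (2 12 13 16)(4 5)(6 9 8 15 11)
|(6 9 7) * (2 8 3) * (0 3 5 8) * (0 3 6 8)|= 6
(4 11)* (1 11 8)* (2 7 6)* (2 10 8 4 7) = (1 11 7 6 10 8) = [0, 11, 2, 3, 4, 5, 10, 6, 1, 9, 8, 7]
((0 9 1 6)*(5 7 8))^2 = (0 1)(5 8 7)(6 9)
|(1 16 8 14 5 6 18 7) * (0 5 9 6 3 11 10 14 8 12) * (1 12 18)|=13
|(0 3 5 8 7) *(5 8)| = |(0 3 8 7)| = 4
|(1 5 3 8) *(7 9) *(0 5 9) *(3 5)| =6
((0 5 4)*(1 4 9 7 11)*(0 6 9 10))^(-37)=(0 10 5)(1 11 7 9 6 4)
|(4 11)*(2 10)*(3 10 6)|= |(2 6 3 10)(4 11)|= 4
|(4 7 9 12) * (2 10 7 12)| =|(2 10 7 9)(4 12)| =4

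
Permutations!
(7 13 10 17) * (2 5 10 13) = (2 5 10 17 7) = [0, 1, 5, 3, 4, 10, 6, 2, 8, 9, 17, 11, 12, 13, 14, 15, 16, 7]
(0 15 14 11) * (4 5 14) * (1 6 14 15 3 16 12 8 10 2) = (0 3 16 12 8 10 2 1 6 14 11)(4 5 15) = [3, 6, 1, 16, 5, 15, 14, 7, 10, 9, 2, 0, 8, 13, 11, 4, 12]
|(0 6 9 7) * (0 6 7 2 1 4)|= |(0 7 6 9 2 1 4)|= 7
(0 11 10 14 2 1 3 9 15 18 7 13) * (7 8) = (0 11 10 14 2 1 3 9 15 18 8 7 13) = [11, 3, 1, 9, 4, 5, 6, 13, 7, 15, 14, 10, 12, 0, 2, 18, 16, 17, 8]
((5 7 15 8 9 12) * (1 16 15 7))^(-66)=((1 16 15 8 9 12 5))^(-66)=(1 9 16 12 15 5 8)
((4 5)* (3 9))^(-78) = ((3 9)(4 5))^(-78) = (9)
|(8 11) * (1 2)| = 2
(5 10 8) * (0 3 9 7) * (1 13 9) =(0 3 1 13 9 7)(5 10 8) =[3, 13, 2, 1, 4, 10, 6, 0, 5, 7, 8, 11, 12, 9]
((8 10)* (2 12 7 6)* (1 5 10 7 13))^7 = ((1 5 10 8 7 6 2 12 13))^7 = (1 12 6 8 5 13 2 7 10)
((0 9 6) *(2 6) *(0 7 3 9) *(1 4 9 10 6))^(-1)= (1 2 9 4)(3 7 6 10)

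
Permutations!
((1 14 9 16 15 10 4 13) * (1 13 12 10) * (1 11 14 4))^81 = (1 4 12 10)(9 16 15 11 14)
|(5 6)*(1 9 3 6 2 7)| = 7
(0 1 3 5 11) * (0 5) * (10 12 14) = (0 1 3)(5 11)(10 12 14) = [1, 3, 2, 0, 4, 11, 6, 7, 8, 9, 12, 5, 14, 13, 10]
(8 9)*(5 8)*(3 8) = (3 8 9 5) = [0, 1, 2, 8, 4, 3, 6, 7, 9, 5]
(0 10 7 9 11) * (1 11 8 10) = (0 1 11)(7 9 8 10) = [1, 11, 2, 3, 4, 5, 6, 9, 10, 8, 7, 0]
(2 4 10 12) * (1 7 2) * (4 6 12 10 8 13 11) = (1 7 2 6 12)(4 8 13 11) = [0, 7, 6, 3, 8, 5, 12, 2, 13, 9, 10, 4, 1, 11]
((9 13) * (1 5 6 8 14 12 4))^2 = (1 6 14 4 5 8 12)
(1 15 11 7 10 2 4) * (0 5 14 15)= (0 5 14 15 11 7 10 2 4 1)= [5, 0, 4, 3, 1, 14, 6, 10, 8, 9, 2, 7, 12, 13, 15, 11]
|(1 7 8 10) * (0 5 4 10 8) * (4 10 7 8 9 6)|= 9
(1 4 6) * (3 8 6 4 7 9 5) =[0, 7, 2, 8, 4, 3, 1, 9, 6, 5] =(1 7 9 5 3 8 6)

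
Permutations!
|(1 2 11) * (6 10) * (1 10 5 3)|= 7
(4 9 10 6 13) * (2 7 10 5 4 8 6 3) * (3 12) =(2 7 10 12 3)(4 9 5)(6 13 8) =[0, 1, 7, 2, 9, 4, 13, 10, 6, 5, 12, 11, 3, 8]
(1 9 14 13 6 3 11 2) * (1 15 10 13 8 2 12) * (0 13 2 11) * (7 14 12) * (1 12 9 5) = (0 13 6 3)(1 5)(2 15 10)(7 14 8 11) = [13, 5, 15, 0, 4, 1, 3, 14, 11, 9, 2, 7, 12, 6, 8, 10]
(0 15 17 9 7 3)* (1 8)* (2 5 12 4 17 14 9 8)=(0 15 14 9 7 3)(1 2 5 12 4 17 8)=[15, 2, 5, 0, 17, 12, 6, 3, 1, 7, 10, 11, 4, 13, 9, 14, 16, 8]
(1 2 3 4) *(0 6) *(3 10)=(0 6)(1 2 10 3 4)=[6, 2, 10, 4, 1, 5, 0, 7, 8, 9, 3]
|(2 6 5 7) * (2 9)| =5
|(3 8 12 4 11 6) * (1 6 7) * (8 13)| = 9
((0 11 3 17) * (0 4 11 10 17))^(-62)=(0 11 17)(3 4 10)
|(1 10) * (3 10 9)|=4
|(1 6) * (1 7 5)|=4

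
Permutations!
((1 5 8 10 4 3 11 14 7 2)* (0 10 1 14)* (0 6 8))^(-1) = (0 5 1 8 6 11 3 4 10)(2 7 14)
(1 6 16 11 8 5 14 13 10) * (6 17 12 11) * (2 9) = (1 17 12 11 8 5 14 13 10)(2 9)(6 16) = [0, 17, 9, 3, 4, 14, 16, 7, 5, 2, 1, 8, 11, 10, 13, 15, 6, 12]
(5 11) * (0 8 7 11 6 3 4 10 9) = [8, 1, 2, 4, 10, 6, 3, 11, 7, 0, 9, 5] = (0 8 7 11 5 6 3 4 10 9)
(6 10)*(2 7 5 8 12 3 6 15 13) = (2 7 5 8 12 3 6 10 15 13) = [0, 1, 7, 6, 4, 8, 10, 5, 12, 9, 15, 11, 3, 2, 14, 13]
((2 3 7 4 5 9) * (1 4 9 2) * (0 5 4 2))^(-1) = (0 5)(1 9 7 3 2)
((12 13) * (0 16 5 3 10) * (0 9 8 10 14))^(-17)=(0 3 16 14 5)(8 10 9)(12 13)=((0 16 5 3 14)(8 10 9)(12 13))^(-17)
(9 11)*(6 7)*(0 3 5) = (0 3 5)(6 7)(9 11) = [3, 1, 2, 5, 4, 0, 7, 6, 8, 11, 10, 9]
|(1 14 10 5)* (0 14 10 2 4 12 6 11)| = |(0 14 2 4 12 6 11)(1 10 5)| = 21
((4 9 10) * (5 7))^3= ((4 9 10)(5 7))^3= (10)(5 7)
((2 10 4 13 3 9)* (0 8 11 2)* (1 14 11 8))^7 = ((0 1 14 11 2 10 4 13 3 9))^7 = (0 13 2 1 3 10 14 9 4 11)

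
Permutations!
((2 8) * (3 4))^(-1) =(2 8)(3 4)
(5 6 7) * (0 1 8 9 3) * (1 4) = [4, 8, 2, 0, 1, 6, 7, 5, 9, 3] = (0 4 1 8 9 3)(5 6 7)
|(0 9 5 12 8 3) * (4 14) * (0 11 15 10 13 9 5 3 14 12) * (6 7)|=|(0 5)(3 11 15 10 13 9)(4 12 8 14)(6 7)|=12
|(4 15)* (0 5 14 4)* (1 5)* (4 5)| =|(0 1 4 15)(5 14)| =4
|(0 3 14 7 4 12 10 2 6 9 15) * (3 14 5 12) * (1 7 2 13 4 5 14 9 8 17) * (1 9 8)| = |(0 8 17 9 15)(1 7 5 12 10 13 4 3 14 2 6)| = 55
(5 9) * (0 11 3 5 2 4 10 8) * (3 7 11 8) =(0 8)(2 4 10 3 5 9)(7 11) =[8, 1, 4, 5, 10, 9, 6, 11, 0, 2, 3, 7]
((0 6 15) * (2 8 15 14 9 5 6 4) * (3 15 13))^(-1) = (0 15 3 13 8 2 4)(5 9 14 6)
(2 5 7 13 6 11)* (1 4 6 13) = [0, 4, 5, 3, 6, 7, 11, 1, 8, 9, 10, 2, 12, 13] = (13)(1 4 6 11 2 5 7)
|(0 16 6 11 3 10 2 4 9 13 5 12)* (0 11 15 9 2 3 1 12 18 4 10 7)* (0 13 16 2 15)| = 39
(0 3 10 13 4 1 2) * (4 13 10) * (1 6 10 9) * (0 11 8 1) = [3, 2, 11, 4, 6, 5, 10, 7, 1, 0, 9, 8, 12, 13] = (13)(0 3 4 6 10 9)(1 2 11 8)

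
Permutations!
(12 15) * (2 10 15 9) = (2 10 15 12 9) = [0, 1, 10, 3, 4, 5, 6, 7, 8, 2, 15, 11, 9, 13, 14, 12]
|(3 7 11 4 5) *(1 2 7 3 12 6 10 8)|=10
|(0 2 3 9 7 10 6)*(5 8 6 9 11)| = 21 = |(0 2 3 11 5 8 6)(7 10 9)|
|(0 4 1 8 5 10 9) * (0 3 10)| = 15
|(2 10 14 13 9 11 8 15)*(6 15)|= 9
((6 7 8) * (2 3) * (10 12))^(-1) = (2 3)(6 8 7)(10 12) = ((2 3)(6 7 8)(10 12))^(-1)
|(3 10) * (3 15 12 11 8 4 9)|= |(3 10 15 12 11 8 4 9)|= 8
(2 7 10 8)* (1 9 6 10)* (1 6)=(1 9)(2 7 6 10 8)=[0, 9, 7, 3, 4, 5, 10, 6, 2, 1, 8]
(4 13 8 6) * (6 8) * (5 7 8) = (4 13 6)(5 7 8) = [0, 1, 2, 3, 13, 7, 4, 8, 5, 9, 10, 11, 12, 6]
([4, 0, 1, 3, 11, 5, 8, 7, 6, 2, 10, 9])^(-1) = [1, 2, 9, 3, 0, 5, 8, 7, 6, 11, 10, 4]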